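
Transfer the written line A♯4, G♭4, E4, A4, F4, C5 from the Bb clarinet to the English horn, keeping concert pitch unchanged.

D#5 Cb5 A4 D5 Bb4 F5

First find concert pitch: the Bb clarinet sounds a major second below written, so A♯4 G♭4 E4 A4 F4 C5 sounds G#4 Fb4 D4 G4 Eb4 Bb4.
Then write for English horn: it sounds a perfect fifth below written, so the part must be a perfect fifth above concert.
G#4 → D#5
Fb4 → Cb5
D4 → A4
G4 → D5
Eb4 → Bb4
Bb4 → F5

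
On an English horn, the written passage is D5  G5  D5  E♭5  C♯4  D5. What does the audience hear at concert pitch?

G4 C5 G4 Ab4 F#3 G4

The English horn sounds a perfect fifth below written, so transpose each written note down a perfect fifth.
D5 to G4
G5 to C5
D5 to G4
Eb5 to Ab4
C#4 to F#3
D5 to G4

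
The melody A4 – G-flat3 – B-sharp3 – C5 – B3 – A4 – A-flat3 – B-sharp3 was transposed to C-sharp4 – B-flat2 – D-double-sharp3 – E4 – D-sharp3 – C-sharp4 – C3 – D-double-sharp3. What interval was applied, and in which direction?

down a minor sixth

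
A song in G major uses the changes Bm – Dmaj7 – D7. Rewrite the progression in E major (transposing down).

G#m Bmaj7 B7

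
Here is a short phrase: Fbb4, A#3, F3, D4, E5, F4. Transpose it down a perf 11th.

Cbb3 E#2 C2 A2 B3 C3

Fbb4: an eleventh down reaches C, and 17 semitones makes it Cbb3.
A#3: an eleventh down reaches E, and 17 semitones makes it E#2.
A perfect eleventh down from F3 gives C2.
D4: an eleventh down reaches A, and 17 semitones makes it A2.
E5 down a perfect eleventh is B3.
F4 down a perfect eleventh is C3.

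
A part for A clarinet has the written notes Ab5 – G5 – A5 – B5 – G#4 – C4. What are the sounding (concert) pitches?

The A clarinet sounds a minor third below written, so transpose each written note down a minor third.
Ab5 -> F5
G5 -> E5
A5 -> F#5
B5 -> G#5
G#4 -> E#4
C4 -> A3

F5 E5 F#5 G#5 E#4 A3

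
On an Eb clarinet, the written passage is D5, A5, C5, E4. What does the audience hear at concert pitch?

F5 C6 Eb5 G4

The Eb clarinet sounds a minor third above written, so transpose each written note up a minor third.
D5 to F5
A5 to C6
C5 to Eb5
E4 to G4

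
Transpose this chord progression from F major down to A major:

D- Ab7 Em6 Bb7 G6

F major down to A major is a minor sixth; each chord root moves by that interval while the quality stays the same.
D-: root D down a minor sixth → F#, giving F#-.
Ab7: root Ab down a minor sixth → C, giving C7.
Em6: root E down a minor sixth → G#, giving G#m6.
Bb7: root Bb down a minor sixth → D, giving D7.
G6: root G down a minor sixth → B, giving B6.

F#- C7 G#m6 D7 B6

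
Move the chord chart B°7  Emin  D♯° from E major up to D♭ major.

Ab°7 Dbmin C°

E major up to D♭ major is a diminished seventh; each chord root moves by that interval while the quality stays the same.
B°7: root B up a diminished seventh → Ab, giving Ab°7.
Emin: root E up a diminished seventh → Db, giving Dbmin.
D♯°: root D♯ up a diminished seventh → C, giving C°.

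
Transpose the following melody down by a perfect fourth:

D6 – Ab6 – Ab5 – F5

D6 down a perfect fourth is A5.
Ab6: a fourth down reaches E, and 5 semitones makes it Eb6.
A perfect fourth down from Ab5 gives Eb5.
F5: a fourth down reaches C, and 5 semitones makes it C5.

A5 Eb6 Eb5 C5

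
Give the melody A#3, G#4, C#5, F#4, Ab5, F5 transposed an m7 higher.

G#4 F#5 B5 E5 Gb6 Eb6

A#3 up a minor seventh is G#4.
G#4 up a minor seventh is F#5.
C#5 up a minor seventh is B5.
F#4: a seventh up reaches E, and 10 semitones makes it E5.
Ab5: a seventh up reaches G, and 10 semitones makes it Gb6.
F5 up a minor seventh is Eb6.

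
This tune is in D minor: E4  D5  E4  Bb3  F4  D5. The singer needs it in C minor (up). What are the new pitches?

D5 C6 D5 Ab4 Eb5 C6

From D up to C is a minor seventh; apply that to each pitch.
E4 to D5
D5 to C6
E4 to D5
Bb3 to Ab4
F4 to Eb5
D5 to C6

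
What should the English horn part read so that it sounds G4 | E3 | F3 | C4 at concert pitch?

Written C4 sounds as F3 on the English horn, so concert pitches are written a perfect fifth up.
G4 -> D5
E3 -> B3
F3 -> C4
C4 -> G4

D5 B3 C4 G4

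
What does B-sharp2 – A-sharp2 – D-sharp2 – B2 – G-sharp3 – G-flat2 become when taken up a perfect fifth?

B#2 becomes F##3
A#2 becomes E#3
D#2 becomes A#2
B2 becomes F#3
G#3 becomes D#4
Gb2 becomes Db3

F##3 E#3 A#2 F#3 D#4 Db3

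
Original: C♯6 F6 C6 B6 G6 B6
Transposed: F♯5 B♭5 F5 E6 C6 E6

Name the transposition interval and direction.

From C#6 to F#5 is 5 letter names — a fifth of some quality.
F#5 to C#6 is 7 semitones, which makes it a perfect fifth; the second version is lower, so the direction is down.
Checking another pair — B6 → E6 — gives the same interval.

down a perfect fifth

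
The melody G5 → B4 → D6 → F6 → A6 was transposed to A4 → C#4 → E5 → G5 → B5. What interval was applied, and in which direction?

Take the first pair: G5 → A4. G to A spans 7 letter names, so the interval is some kind of seventh.
A4 to G5 is 10 semitones, which makes it a minor seventh; the second version is lower, so the direction is down.
Checking another pair — A6 → B5 — gives the same interval.

down a minor seventh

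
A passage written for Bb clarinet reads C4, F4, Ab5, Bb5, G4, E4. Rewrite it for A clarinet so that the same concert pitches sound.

Db4 Gb4 Bbb5 Cb6 Ab4 F4

First find concert pitch: the Bb clarinet sounds a major second below written, so C4 F4 Ab5 Bb5 G4 E4 sounds Bb3 Eb4 Gb5 Ab5 F4 D4.
Then write for A clarinet: it sounds a minor third below written, so the part must be a minor third above concert.
Bb3 → Db4
Eb4 → Gb4
Gb5 → Bbb5
Ab5 → Cb6
F4 → Ab4
D4 → F4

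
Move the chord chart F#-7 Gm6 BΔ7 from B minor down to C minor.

B minor down to C minor is a major seventh; each chord root moves by that interval while the quality stays the same.
F#-7: root F# down a major seventh → G, giving G-7.
Gm6: root G down a major seventh → Ab, giving Abm6.
BΔ7: root B down a major seventh → C, giving CΔ7.

G-7 Abm6 CΔ7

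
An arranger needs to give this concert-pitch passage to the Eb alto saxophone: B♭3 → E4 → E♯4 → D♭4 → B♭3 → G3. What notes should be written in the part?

G4 C#5 C##5 Bb4 G4 E4

The Eb alto saxophone sounds a major sixth below written, so the written part must be a major sixth above concert — transpose each note up.
Bb3 gives G4
E4 gives C#5
E#4 gives C##5
Db4 gives Bb4
Bb3 gives G4
G3 gives E4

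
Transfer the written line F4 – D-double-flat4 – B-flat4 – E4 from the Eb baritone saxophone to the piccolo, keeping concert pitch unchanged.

Ab1 Fbb1 Db2 G1

First find concert pitch: the Eb baritone saxophone sounds a major thirteenth below written, so F4 D-double-flat4 B-flat4 E4 sounds Ab2 Fbb2 Db3 G2.
Then write for piccolo: it sounds a perfect octave above written, so the part must be a perfect octave below concert.
Ab2 → Ab1
Fbb2 → Fbb1
Db3 → Db2
G2 → G1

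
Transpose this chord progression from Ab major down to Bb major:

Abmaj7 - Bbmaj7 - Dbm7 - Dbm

Bbmaj7 Cmaj7 Ebm7 Ebm

Ab major down to Bb major is a minor seventh; each chord root moves by that interval while the quality stays the same.
Abmaj7: root Ab down a minor seventh → Bb, giving Bbmaj7.
Bbmaj7: root Bb down a minor seventh → C, giving Cmaj7.
Dbm7: root Db down a minor seventh → Eb, giving Ebm7.
Dbm: root Db down a minor seventh → Eb, giving Ebm.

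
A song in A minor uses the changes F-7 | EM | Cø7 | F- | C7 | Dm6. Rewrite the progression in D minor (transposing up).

A minor up to D minor is a perfect fourth; each chord root moves by that interval while the quality stays the same.
F-7: root F up a perfect fourth → Bb, giving Bb-7.
EM: root E up a perfect fourth → A, giving AM.
Cø7: root C up a perfect fourth → F, giving Fø7.
F-: root F up a perfect fourth → Bb, giving Bb-.
C7: root C up a perfect fourth → F, giving F7.
Dm6: root D up a perfect fourth → G, giving Gm6.

Bb-7 AM Fø7 Bb- F7 Gm6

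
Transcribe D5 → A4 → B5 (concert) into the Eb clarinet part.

B4 F#4 G#5

The Eb clarinet sounds a minor third above written, so the written part must be a minor third below concert — transpose each note down.
D5 -> B4
A4 -> F#4
B5 -> G#5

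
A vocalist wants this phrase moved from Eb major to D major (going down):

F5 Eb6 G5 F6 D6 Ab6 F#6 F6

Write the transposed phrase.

From Eb down to D is a minor second; apply that to each pitch.
F5 -> E5
Eb6 -> D6
G5 -> F#5
F6 -> E6
D6 -> C#6
Ab6 -> G6
F#6 -> E#6
F6 -> E6

E5 D6 F#5 E6 C#6 G6 E#6 E6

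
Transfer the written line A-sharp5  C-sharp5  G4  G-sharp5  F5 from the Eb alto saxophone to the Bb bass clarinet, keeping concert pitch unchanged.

D#6 F#5 C5 C#6 Bb5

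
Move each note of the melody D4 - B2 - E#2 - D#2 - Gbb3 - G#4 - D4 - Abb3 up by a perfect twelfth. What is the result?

A perfect twelfth up from D4 gives A5.
A perfect twelfth up from B2 gives F#4.
E#2 up a perfect twelfth is B#3.
D#2: a twelfth up reaches A, and 19 semitones makes it A#3.
Gbb3 up a perfect twelfth is Dbb5.
G#4: a twelfth up reaches D, and 19 semitones makes it D#6.
D4 up a perfect twelfth is A5.
Abb3 up a perfect twelfth is Ebb5.

A5 F#4 B#3 A#3 Dbb5 D#6 A5 Ebb5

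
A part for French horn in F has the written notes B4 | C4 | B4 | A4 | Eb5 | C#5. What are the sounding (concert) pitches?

The French horn in F sounds a perfect fifth below written, so transpose each written note down a perfect fifth.
B4 becomes E4
C4 becomes F3
B4 becomes E4
A4 becomes D4
Eb5 becomes Ab4
C#5 becomes F#4

E4 F3 E4 D4 Ab4 F#4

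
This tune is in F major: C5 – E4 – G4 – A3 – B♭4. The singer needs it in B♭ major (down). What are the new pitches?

F4 A3 C4 D3 Eb4

From F down to B♭ is a perfect fifth; apply that to each pitch.
C5 gives F4
E4 gives A3
G4 gives C4
A3 gives D3
Bb4 gives Eb4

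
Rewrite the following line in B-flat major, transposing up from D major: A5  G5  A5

F6 Eb6 F6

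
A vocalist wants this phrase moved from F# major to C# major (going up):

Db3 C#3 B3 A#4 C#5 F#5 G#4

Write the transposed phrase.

F# major to C# major up is a perfect fifth, so every note moves up by that interval.
Db3 to Ab3
C#3 to G#3
B3 to F#4
A#4 to E#5
C#5 to G#5
F#5 to C#6
G#4 to D#5

Ab3 G#3 F#4 E#5 G#5 C#6 D#5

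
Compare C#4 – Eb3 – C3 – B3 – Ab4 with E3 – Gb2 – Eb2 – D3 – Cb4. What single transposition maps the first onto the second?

down a major sixth

Take the first pair: C#4 → E3. C to E spans 6 letter names, so the interval is some kind of sixth.
E3 to C#4 is 9 semitones, which makes it a major sixth; the second version is lower, so the direction is down.
Checking another pair — Ab4 → Cb4 — gives the same interval.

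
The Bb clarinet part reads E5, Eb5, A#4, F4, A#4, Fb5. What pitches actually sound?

The Bb clarinet sounds a major second below written, so transpose each written note down a major second.
E5 gives D5
Eb5 gives Db5
A#4 gives G#4
F4 gives Eb4
A#4 gives G#4
Fb5 gives Ebb5

D5 Db5 G#4 Eb4 G#4 Ebb5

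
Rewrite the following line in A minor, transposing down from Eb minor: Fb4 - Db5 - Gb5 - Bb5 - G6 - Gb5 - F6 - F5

Eb minor to A minor down is a diminished fifth, so every note moves down by that interval.
Fb4 -> Bb3
Db5 -> G4
Gb5 -> C5
Bb5 -> E5
G6 -> C#6
Gb5 -> C5
F6 -> B5
F5 -> B4

Bb3 G4 C5 E5 C#6 C5 B5 B4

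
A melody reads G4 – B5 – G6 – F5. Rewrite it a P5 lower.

C4 E5 C6 Bb4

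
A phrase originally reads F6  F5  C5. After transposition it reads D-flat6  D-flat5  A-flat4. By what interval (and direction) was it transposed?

down a major third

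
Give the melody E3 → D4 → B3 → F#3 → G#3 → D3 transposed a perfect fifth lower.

E3 to A2
D4 to G3
B3 to E3
F#3 to B2
G#3 to C#3
D3 to G2

A2 G3 E3 B2 C#3 G2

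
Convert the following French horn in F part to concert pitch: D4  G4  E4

Written C4 on the French horn in F sounds as F3, a perfect fifth lower; apply that shift to every note.
D4 gives G3
G4 gives C4
E4 gives A3

G3 C4 A3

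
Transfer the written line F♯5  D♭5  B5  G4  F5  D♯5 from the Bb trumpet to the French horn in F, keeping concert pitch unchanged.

First find concert pitch: the Bb trumpet sounds a major second below written, so F♯5 D♭5 B5 G4 F5 D♯5 sounds E5 Cb5 A5 F4 Eb5 C#5.
Then write for French horn in F: it sounds a perfect fifth below written, so the part must be a perfect fifth above concert.
E5 → B5
Cb5 → Gb5
A5 → E6
F4 → C5
Eb5 → Bb5
C#5 → G#5

B5 Gb5 E6 C5 Bb5 G#5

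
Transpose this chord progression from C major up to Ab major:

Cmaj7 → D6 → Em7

Abmaj7 Bb6 Cm7

C major up to Ab major is a minor sixth; each chord root moves by that interval while the quality stays the same.
Cmaj7: root C up a minor sixth → Ab, giving Abmaj7.
D6: root D up a minor sixth → Bb, giving Bb6.
Em7: root E up a minor sixth → C, giving Cm7.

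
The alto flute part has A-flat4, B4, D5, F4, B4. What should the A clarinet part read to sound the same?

Gb4 A4 C5 Eb4 A4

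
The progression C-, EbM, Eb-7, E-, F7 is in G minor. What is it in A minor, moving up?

G minor up to A minor is a major second; each chord root moves by that interval while the quality stays the same.
C-: root C up a major second → D, giving D-.
EbM: root Eb up a major second → F, giving FM.
Eb-7: root Eb up a major second → F, giving F-7.
E-: root E up a major second → F#, giving F#-.
F7: root F up a major second → G, giving G7.

D- FM F-7 F#- G7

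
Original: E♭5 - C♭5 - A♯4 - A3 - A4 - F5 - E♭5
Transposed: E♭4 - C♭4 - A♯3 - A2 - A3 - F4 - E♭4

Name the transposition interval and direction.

down a perfect octave

Take the first pair: Eb5 → Eb4. E to E spans 8 letter names, so the interval is some kind of octave.
Eb4 to Eb5 is 12 semitones, which makes it a perfect octave; the second version is lower, so the direction is down.
Checking another pair — Eb5 → Eb4 — gives the same interval.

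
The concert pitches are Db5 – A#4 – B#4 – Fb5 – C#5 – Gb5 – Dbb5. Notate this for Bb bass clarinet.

Eb6 B#5 C##6 Gb6 D#6 Ab6 Ebb6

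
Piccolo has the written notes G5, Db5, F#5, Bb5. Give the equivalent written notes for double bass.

First find concert pitch: the piccolo sounds a perfect octave above written, so G5 Db5 F#5 Bb5 sounds G6 Db6 F#6 Bb6.
Then write for double bass: it sounds a perfect octave below written, so the part must be a perfect octave above concert.
G6 → G7
Db6 → Db7
F#6 → F#7
Bb6 → Bb7

G7 Db7 F#7 Bb7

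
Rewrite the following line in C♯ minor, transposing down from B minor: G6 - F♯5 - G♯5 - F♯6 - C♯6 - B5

From B down to C♯ is a minor seventh; apply that to each pitch.
G6 becomes A5
F#5 becomes G#4
G#5 becomes A#4
F#6 becomes G#5
C#6 becomes D#5
B5 becomes C#5

A5 G#4 A#4 G#5 D#5 C#5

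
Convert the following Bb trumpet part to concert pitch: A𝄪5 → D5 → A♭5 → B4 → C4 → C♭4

Written C4 on the Bb trumpet sounds as Bb3, a major second lower; apply that shift to every note.
A##5 gives G##5
D5 gives C5
Ab5 gives Gb5
B4 gives A4
C4 gives Bb3
Cb4 gives Bbb3

G##5 C5 Gb5 A4 Bb3 Bbb3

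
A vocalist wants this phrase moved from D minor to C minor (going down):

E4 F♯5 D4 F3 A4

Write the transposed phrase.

D4 E5 C4 Eb3 G4

From D down to C is a major second; apply that to each pitch.
E4 becomes D4
F#5 becomes E5
D4 becomes C4
F3 becomes Eb3
A4 becomes G4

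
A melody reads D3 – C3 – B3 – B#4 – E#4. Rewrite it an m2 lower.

C#3 B2 A#3 A##4 D##4

A minor second down from D3 gives C#3.
C3: a second down reaches B, and 1 semitone makes it B2.
A minor second down from B3 gives A#3.
B#4 down a minor second is A##4.
E#4: a second down reaches D, and 1 semitone makes it D##4.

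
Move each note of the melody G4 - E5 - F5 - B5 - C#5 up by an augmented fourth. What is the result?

C#5 A#5 B5 E#6 F##5

G4: a fourth up reaches C, and 6 semitones makes it C#5.
An augmented fourth up from E5 gives A#5.
An augmented fourth up from F5 gives B5.
B5: a fourth up reaches E, and 6 semitones makes it E#6.
C#5: a fourth up reaches F, and 6 semitones makes it F##5.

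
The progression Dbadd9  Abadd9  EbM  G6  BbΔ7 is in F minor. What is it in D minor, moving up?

Bbadd9 Fadd9 CM E6 GΔ7

F minor up to D minor is a major sixth; each chord root moves by that interval while the quality stays the same.
Dbadd9: root Db up a major sixth → Bb, giving Bbadd9.
Abadd9: root Ab up a major sixth → F, giving Fadd9.
EbM: root Eb up a major sixth → C, giving CM.
G6: root G up a major sixth → E, giving E6.
BbΔ7: root Bb up a major sixth → G, giving GΔ7.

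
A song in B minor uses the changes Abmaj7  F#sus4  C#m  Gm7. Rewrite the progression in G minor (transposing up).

B minor up to G minor is a minor sixth; each chord root moves by that interval while the quality stays the same.
Abmaj7: root Ab up a minor sixth → Fb, giving Fbmaj7.
F#sus4: root F# up a minor sixth → D, giving Dsus4.
C#m: root C# up a minor sixth → A, giving Am.
Gm7: root G up a minor sixth → Eb, giving Ebm7.

Fbmaj7 Dsus4 Am Ebm7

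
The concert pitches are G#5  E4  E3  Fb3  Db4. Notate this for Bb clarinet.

A#5 F#4 F#3 Gb3 Eb4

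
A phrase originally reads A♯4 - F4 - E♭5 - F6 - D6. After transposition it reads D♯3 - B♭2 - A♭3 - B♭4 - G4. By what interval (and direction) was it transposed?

down a perfect twelfth

From A#4 to D#3 is 12 letter names — a twelfth of some quality.
D#3 to A#4 is 19 semitones, which makes it a perfect twelfth; the second version is lower, so the direction is down.
Checking another pair — D6 → G4 — gives the same interval.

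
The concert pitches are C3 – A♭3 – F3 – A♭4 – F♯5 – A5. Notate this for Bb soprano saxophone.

D3 Bb3 G3 Bb4 G#5 B5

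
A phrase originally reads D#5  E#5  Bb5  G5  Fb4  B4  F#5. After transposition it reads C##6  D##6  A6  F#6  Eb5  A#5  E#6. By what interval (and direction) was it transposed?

up a major seventh

From D#5 to C##6 is 7 letter names — a seventh of some quality.
D#5 to C##6 is 11 semitones, which makes it a major seventh; the second version is higher, so the direction is up.
Checking another pair — F#5 → E#6 — gives the same interval.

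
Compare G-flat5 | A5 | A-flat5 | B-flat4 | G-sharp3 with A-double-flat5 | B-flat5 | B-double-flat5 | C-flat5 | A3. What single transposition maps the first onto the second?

up a minor second

Take the first pair: Gb5 → Abb5. G to A spans 2 letter names, so the interval is some kind of second.
Gb5 to Abb5 is 1 semitone, which makes it a minor second; the second version is higher, so the direction is up.
Checking another pair — G#3 → A3 — gives the same interval.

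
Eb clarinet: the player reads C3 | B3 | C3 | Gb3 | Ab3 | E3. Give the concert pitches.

Eb3 D4 Eb3 Bbb3 Cb4 G3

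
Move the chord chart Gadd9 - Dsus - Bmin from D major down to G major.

Cadd9 Gsus Emin

D major down to G major is a perfect fifth; each chord root moves by that interval while the quality stays the same.
Gadd9: root G down a perfect fifth → C, giving Cadd9.
Dsus: root D down a perfect fifth → G, giving Gsus.
Bmin: root B down a perfect fifth → E, giving Emin.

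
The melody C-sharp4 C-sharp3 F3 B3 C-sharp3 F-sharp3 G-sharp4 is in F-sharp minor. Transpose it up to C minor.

F-sharp minor to C minor up is a diminished fifth, so every note moves up by that interval.
C#4 -> G4
C#3 -> G3
F3 -> Cb4
B3 -> F4
C#3 -> G3
F#3 -> C4
G#4 -> D5

G4 G3 Cb4 F4 G3 C4 D5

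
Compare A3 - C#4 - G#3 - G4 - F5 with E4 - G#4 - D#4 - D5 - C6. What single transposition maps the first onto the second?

up a perfect fifth

Take the first pair: A3 → E4. A to E spans 5 letter names, so the interval is some kind of fifth.
A3 to E4 is 7 semitones, which makes it a perfect fifth; the second version is higher, so the direction is up.
Checking another pair — F5 → C6 — gives the same interval.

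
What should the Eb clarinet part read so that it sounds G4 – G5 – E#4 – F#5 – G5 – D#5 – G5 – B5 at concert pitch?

E4 E5 C##4 D#5 E5 B#4 E5 G#5

Written C4 sounds as Eb4 on the Eb clarinet, so concert pitches are written a minor third down.
G4 gives E4
G5 gives E5
E#4 gives C##4
F#5 gives D#5
G5 gives E5
D#5 gives B#4
G5 gives E5
B5 gives G#5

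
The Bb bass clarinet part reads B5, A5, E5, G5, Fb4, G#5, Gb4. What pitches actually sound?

A4 G4 D4 F4 Ebb3 F#4 Fb3

The Bb bass clarinet sounds a major ninth below written, so transpose each written note down a major ninth.
B5 gives A4
A5 gives G4
E5 gives D4
G5 gives F4
Fb4 gives Ebb3
G#5 gives F#4
Gb4 gives Fb3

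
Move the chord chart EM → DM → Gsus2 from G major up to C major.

AM GM Csus2

G major up to C major is a perfect fourth; each chord root moves by that interval while the quality stays the same.
EM: root E up a perfect fourth → A, giving AM.
DM: root D up a perfect fourth → G, giving GM.
Gsus2: root G up a perfect fourth → C, giving Csus2.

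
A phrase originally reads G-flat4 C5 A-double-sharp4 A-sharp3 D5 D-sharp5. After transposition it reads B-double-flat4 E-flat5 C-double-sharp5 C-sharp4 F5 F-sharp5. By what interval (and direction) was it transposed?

Take the first pair: Gb4 → Bbb4. G to B spans 3 letter names, so the interval is some kind of third.
Gb4 to Bbb4 is 3 semitones, which makes it a minor third; the second version is higher, so the direction is up.
Checking another pair — D#5 → F#5 — gives the same interval.

up a minor third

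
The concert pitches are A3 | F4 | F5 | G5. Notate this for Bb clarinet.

B3 G4 G5 A5

Written C4 sounds as Bb3 on the Bb clarinet, so concert pitches are written a major second up.
A3 becomes B3
F4 becomes G4
F5 becomes G5
G5 becomes A5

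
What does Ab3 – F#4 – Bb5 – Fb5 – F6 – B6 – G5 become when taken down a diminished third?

Ab3 to F#3
F#4 to D##4
Bb5 to G#5
Fb5 to D5
F6 to D#6
B6 to G##6
G5 to E#5

F#3 D##4 G#5 D5 D#6 G##6 E#5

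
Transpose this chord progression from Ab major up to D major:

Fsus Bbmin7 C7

Ab major up to D major is an augmented fourth; each chord root moves by that interval while the quality stays the same.
Fsus: root F up an augmented fourth → B, giving Bsus.
Bbmin7: root Bb up an augmented fourth → E, giving Emin7.
C7: root C up an augmented fourth → F#, giving F#7.

Bsus Emin7 F#7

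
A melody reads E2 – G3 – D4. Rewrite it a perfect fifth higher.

B2 D4 A4

E2 gives B2
G3 gives D4
D4 gives A4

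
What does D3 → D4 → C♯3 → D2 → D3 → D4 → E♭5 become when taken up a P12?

D3 becomes A4
D4 becomes A5
C#3 becomes G#4
D2 becomes A3
D3 becomes A4
D4 becomes A5
Eb5 becomes Bb6

A4 A5 G#4 A3 A4 A5 Bb6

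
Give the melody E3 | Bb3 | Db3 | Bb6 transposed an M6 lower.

G2 Db3 Fb2 Db6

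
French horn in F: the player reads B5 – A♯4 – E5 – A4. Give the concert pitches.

E5 D#4 A4 D4

Written C4 on the French horn in F sounds as F3, a perfect fifth lower; apply that shift to every note.
B5 → E5
A#4 → D#4
E5 → A4
A4 → D4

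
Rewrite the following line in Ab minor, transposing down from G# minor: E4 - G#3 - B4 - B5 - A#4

From G# down to Ab is an augmented seventh; apply that to each pitch.
E4 gives Fb3
G#3 gives Ab2
B4 gives Cb4
B5 gives Cb5
A#4 gives Bb3

Fb3 Ab2 Cb4 Cb5 Bb3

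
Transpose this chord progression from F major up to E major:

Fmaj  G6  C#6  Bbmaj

F major up to E major is a major seventh; each chord root moves by that interval while the quality stays the same.
Fmaj: root F up a major seventh → E, giving Emaj.
G6: root G up a major seventh → F#, giving F#6.
C#6: root C# up a major seventh → B#, giving B#6.
Bbmaj: root Bb up a major seventh → A, giving Amaj.

Emaj F#6 B#6 Amaj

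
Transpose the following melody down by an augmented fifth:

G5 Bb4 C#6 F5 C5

Cb5 Ebb4 F5 Bbb4 Fb4

G5 → Cb5
Bb4 → Ebb4
C#6 → F5
F5 → Bbb4
C5 → Fb4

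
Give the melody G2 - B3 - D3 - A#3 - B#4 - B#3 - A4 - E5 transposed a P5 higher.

D3 F#4 A3 E#4 F##5 F##4 E5 B5

G2 becomes D3
B3 becomes F#4
D3 becomes A3
A#3 becomes E#4
B#4 becomes F##5
B#3 becomes F##4
A4 becomes E5
E5 becomes B5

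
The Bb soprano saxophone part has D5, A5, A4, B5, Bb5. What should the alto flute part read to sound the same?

First find concert pitch: the Bb soprano saxophone sounds a major second below written, so D5 A5 A4 B5 Bb5 sounds C5 G5 G4 A5 Ab5.
Then write for alto flute: it sounds a perfect fourth below written, so the part must be a perfect fourth above concert.
C5 → F5
G5 → C6
G4 → C5
A5 → D6
Ab5 → Db6

F5 C6 C5 D6 Db6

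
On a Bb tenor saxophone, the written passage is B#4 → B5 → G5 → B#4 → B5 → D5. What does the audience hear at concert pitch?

The Bb tenor saxophone sounds a major ninth below written, so transpose each written note down a major ninth.
B#4 -> A#3
B5 -> A4
G5 -> F4
B#4 -> A#3
B5 -> A4
D5 -> C4

A#3 A4 F4 A#3 A4 C4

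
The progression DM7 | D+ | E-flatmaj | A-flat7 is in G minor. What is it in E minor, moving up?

BM7 B+ Cmaj F7

G minor up to E minor is a major sixth; each chord root moves by that interval while the quality stays the same.
DM7: root D up a major sixth → B, giving BM7.
D+: root D up a major sixth → B, giving B+.
E-flatmaj: root E-flat up a major sixth → C, giving Cmaj.
A-flat7: root A-flat up a major sixth → F, giving F7.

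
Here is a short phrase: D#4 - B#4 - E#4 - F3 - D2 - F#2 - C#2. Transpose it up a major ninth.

E#5 C##6 F##5 G4 E3 G#3 D#3

D#4 to E#5
B#4 to C##6
E#4 to F##5
F3 to G4
D2 to E3
F#2 to G#3
C#2 to D#3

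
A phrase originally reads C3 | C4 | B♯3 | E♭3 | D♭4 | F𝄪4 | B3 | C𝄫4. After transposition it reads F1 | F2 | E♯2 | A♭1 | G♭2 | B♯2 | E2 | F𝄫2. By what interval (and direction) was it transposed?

Take the first pair: C3 → F1. C to F spans 12 letter names, so the interval is some kind of twelfth.
F1 to C3 is 19 semitones, which makes it a perfect twelfth; the second version is lower, so the direction is down.
Checking another pair — Cbb4 → Fbb2 — gives the same interval.

down a perfect twelfth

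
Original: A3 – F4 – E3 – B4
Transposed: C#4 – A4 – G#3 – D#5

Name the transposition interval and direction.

From A3 to C#4 is 3 letter names — a third of some quality.
A3 to C#4 is 4 semitones, which makes it a major third; the second version is higher, so the direction is up.
Checking another pair — B4 → D#5 — gives the same interval.

up a major third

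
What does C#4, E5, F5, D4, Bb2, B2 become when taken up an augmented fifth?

C#4 to G##4
E5 to B#5
F5 to C#6
D4 to A#4
Bb2 to F#3
B2 to F##3

G##4 B#5 C#6 A#4 F#3 F##3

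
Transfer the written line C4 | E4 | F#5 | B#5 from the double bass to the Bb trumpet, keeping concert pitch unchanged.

First find concert pitch: the double bass sounds a perfect octave below written, so C4 E4 F#5 B#5 sounds C3 E3 F#4 B#4.
Then write for Bb trumpet: it sounds a major second below written, so the part must be a major second above concert.
C3 → D3
E3 → F#3
F#4 → G#4
B#4 → C##5

D3 F#3 G#4 C##5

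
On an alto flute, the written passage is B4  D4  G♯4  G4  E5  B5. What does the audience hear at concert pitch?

F#4 A3 D#4 D4 B4 F#5

The alto flute sounds a perfect fourth below written, so transpose each written note down a perfect fourth.
B4 to F#4
D4 to A3
G#4 to D#4
G4 to D4
E5 to B4
B5 to F#5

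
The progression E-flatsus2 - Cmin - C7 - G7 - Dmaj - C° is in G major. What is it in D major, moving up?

G major up to D major is a perfect fifth; each chord root moves by that interval while the quality stays the same.
E-flatsus2: root E-flat up a perfect fifth → Bb, giving Bbsus2.
Cmin: root C up a perfect fifth → G, giving Gmin.
C7: root C up a perfect fifth → G, giving G7.
G7: root G up a perfect fifth → D, giving D7.
Dmaj: root D up a perfect fifth → A, giving Amaj.
C°: root C up a perfect fifth → G, giving G°.

Bbsus2 Gmin G7 D7 Amaj G°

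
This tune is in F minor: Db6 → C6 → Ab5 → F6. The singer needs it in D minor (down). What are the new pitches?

Bb5 A5 F5 D6

F minor to D minor down is a minor third, so every note moves down by that interval.
Db6 gives Bb5
C6 gives A5
Ab5 gives F5
F6 gives D6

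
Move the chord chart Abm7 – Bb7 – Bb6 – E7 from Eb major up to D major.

Eb major up to D major is a major seventh; each chord root moves by that interval while the quality stays the same.
Abm7: root Ab up a major seventh → G, giving Gm7.
Bb7: root Bb up a major seventh → A, giving A7.
Bb6: root Bb up a major seventh → A, giving A6.
E7: root E up a major seventh → D#, giving D#7.

Gm7 A7 A6 D#7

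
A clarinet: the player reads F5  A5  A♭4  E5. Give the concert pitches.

D5 F#5 F4 C#5

Written C4 on the A clarinet sounds as A3, a minor third lower; apply that shift to every note.
F5 -> D5
A5 -> F#5
Ab4 -> F4
E5 -> C#5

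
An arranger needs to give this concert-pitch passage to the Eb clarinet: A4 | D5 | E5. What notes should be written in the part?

Written C4 sounds as Eb4 on the Eb clarinet, so concert pitches are written a minor third down.
A4 to F#4
D5 to B4
E5 to C#5

F#4 B4 C#5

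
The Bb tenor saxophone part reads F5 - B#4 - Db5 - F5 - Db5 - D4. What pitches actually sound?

Written C4 on the Bb tenor saxophone sounds as Bb2, a major ninth lower; apply that shift to every note.
F5 to Eb4
B#4 to A#3
Db5 to Cb4
F5 to Eb4
Db5 to Cb4
D4 to C3

Eb4 A#3 Cb4 Eb4 Cb4 C3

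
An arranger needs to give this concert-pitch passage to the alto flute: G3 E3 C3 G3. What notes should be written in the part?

The alto flute sounds a perfect fourth below written, so the written part must be a perfect fourth above concert — transpose each note up.
G3 → C4
E3 → A3
C3 → F3
G3 → C4

C4 A3 F3 C4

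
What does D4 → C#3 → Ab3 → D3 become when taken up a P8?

D4 to D5
C#3 to C#4
Ab3 to Ab4
D3 to D4

D5 C#4 Ab4 D4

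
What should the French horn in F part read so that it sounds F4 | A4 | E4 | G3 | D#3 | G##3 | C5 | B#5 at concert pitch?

C5 E5 B4 D4 A#3 D##4 G5 F##6

Written C4 sounds as F3 on the French horn in F, so concert pitches are written a perfect fifth up.
F4 -> C5
A4 -> E5
E4 -> B4
G3 -> D4
D#3 -> A#3
G##3 -> D##4
C5 -> G5
B#5 -> F##6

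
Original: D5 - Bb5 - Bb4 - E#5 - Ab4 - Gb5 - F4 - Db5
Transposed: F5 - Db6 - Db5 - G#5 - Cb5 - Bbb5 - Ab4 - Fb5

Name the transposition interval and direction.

Take the first pair: D5 → F5. D to F spans 3 letter names, so the interval is some kind of third.
D5 to F5 is 3 semitones, which makes it a minor third; the second version is higher, so the direction is up.
Checking another pair — Db5 → Fb5 — gives the same interval.

up a minor third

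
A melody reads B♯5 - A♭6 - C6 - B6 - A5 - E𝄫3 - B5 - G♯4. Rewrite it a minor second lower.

B#5: a second down reaches A, and 1 semitone makes it A##5.
Ab6 down a minor second is G6.
C6 down a minor second is B5.
B6: a second down reaches A, and 1 semitone makes it A#6.
A5 down a minor second is G#5.
A minor second down from Ebb3 gives Db3.
B5 down a minor second is A#5.
A minor second down from G#4 gives F##4.

A##5 G6 B5 A#6 G#5 Db3 A#5 F##4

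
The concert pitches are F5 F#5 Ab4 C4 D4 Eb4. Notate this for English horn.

C6 C#6 Eb5 G4 A4 Bb4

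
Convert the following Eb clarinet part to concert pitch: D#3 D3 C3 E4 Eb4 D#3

The Eb clarinet sounds a minor third above written, so transpose each written note up a minor third.
D#3 gives F#3
D3 gives F3
C3 gives Eb3
E4 gives G4
Eb4 gives Gb4
D#3 gives F#3

F#3 F3 Eb3 G4 Gb4 F#3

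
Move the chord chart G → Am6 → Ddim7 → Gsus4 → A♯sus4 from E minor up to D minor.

F Gm6 Cdim7 Fsus4 G#sus4

E minor up to D minor is a minor seventh; each chord root moves by that interval while the quality stays the same.
G: root G up a minor seventh → F, giving F.
Am6: root A up a minor seventh → G, giving Gm6.
Ddim7: root D up a minor seventh → C, giving Cdim7.
Gsus4: root G up a minor seventh → F, giving Fsus4.
A♯sus4: root A♯ up a minor seventh → G#, giving G#sus4.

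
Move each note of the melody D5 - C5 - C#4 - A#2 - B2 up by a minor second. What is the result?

D5 → Eb5
C5 → Db5
C#4 → D4
A#2 → B2
B2 → C3

Eb5 Db5 D4 B2 C3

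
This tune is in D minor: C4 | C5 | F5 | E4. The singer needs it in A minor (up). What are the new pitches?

D minor to A minor up is a perfect fifth, so every note moves up by that interval.
C4 -> G4
C5 -> G5
F5 -> C6
E4 -> B4

G4 G5 C6 B4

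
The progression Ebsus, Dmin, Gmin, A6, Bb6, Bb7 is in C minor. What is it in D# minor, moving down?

F#sus E#min A#min B#6 C#6 C#7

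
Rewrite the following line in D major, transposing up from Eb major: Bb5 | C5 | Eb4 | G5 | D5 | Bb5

A6 B5 D5 F#6 C#6 A6

Eb major to D major up is a major seventh, so every note moves up by that interval.
Bb5 -> A6
C5 -> B5
Eb4 -> D5
G5 -> F#6
D5 -> C#6
Bb5 -> A6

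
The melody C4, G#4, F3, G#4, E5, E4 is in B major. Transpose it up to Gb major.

From B up to Gb is a diminished sixth; apply that to each pitch.
C4 to Abb4
G#4 to Eb5
F3 to Dbb4
G#4 to Eb5
E5 to Cb6
E4 to Cb5

Abb4 Eb5 Dbb4 Eb5 Cb6 Cb5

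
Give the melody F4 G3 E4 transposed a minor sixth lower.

F4 gives A3
G3 gives B2
E4 gives G#3

A3 B2 G#3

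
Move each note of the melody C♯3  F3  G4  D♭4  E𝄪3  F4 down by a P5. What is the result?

F#2 Bb2 C4 Gb3 A##2 Bb3

C#3 -> F#2
F3 -> Bb2
G4 -> C4
Db4 -> Gb3
E##3 -> A##2
F4 -> Bb3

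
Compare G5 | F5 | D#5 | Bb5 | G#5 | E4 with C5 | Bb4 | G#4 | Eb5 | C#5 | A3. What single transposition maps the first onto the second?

From G5 to C5 is 5 letter names — a fifth of some quality.
C5 to G5 is 7 semitones, which makes it a perfect fifth; the second version is lower, so the direction is down.
Checking another pair — E4 → A3 — gives the same interval.

down a perfect fifth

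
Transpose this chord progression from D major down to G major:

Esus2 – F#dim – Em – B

D major down to G major is a perfect fifth; each chord root moves by that interval while the quality stays the same.
Esus2: root E down a perfect fifth → A, giving Asus2.
F#dim: root F# down a perfect fifth → B, giving Bdim.
Em: root E down a perfect fifth → A, giving Am.
B: root B down a perfect fifth → E, giving E.

Asus2 Bdim Am E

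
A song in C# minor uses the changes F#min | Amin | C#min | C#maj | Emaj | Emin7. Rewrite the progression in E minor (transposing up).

C# minor up to E minor is a minor third; each chord root moves by that interval while the quality stays the same.
F#min: root F# up a minor third → A, giving Amin.
Amin: root A up a minor third → C, giving Cmin.
C#min: root C# up a minor third → E, giving Emin.
C#maj: root C# up a minor third → E, giving Emaj.
Emaj: root E up a minor third → G, giving Gmaj.
Emin7: root E up a minor third → G, giving Gmin7.

Amin Cmin Emin Emaj Gmaj Gmin7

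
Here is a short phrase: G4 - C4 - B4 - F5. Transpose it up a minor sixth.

Eb5 Ab4 G5 Db6

G4 up a minor sixth is Eb5.
C4: a sixth up reaches A, and 8 semitones makes it Ab4.
A minor sixth up from B4 gives G5.
F5 up a minor sixth is Db6.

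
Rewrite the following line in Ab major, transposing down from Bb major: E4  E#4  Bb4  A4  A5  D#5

D4 D#4 Ab4 G4 G5 C#5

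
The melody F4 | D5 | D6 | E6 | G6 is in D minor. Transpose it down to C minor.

Eb4 C5 C6 D6 F6

From D down to C is a major second; apply that to each pitch.
F4 becomes Eb4
D5 becomes C5
D6 becomes C6
E6 becomes D6
G6 becomes F6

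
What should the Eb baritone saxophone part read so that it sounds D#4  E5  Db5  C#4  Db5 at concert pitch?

B#5 C#7 Bb6 A#5 Bb6

Written C4 sounds as Eb2 on the Eb baritone saxophone, so concert pitches are written a major thirteenth up.
D#4 -> B#5
E5 -> C#7
Db5 -> Bb6
C#4 -> A#5
Db5 -> Bb6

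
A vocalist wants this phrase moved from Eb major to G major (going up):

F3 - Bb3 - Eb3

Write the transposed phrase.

A3 D4 G3

From Eb up to G is a major third; apply that to each pitch.
F3 becomes A3
Bb3 becomes D4
Eb3 becomes G3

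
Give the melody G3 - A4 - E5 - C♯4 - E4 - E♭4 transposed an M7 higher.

F#4 G#5 D#6 B#4 D#5 D5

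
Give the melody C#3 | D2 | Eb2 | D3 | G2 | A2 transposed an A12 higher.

G##4 A#3 B3 A#4 D#4 E#4

C#3 to G##4
D2 to A#3
Eb2 to B3
D3 to A#4
G2 to D#4
A2 to E#4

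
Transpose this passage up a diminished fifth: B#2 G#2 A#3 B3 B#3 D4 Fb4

F#3 D3 E4 F4 F#4 Ab4 Cbb5

B#2 gives F#3
G#2 gives D3
A#3 gives E4
B3 gives F4
B#3 gives F#4
D4 gives Ab4
Fb4 gives Cbb5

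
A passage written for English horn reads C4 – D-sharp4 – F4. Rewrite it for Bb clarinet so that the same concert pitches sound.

G3 A#3 C4

First find concert pitch: the English horn sounds a perfect fifth below written, so C4 D-sharp4 F4 sounds F3 G#3 Bb3.
Then write for Bb clarinet: it sounds a major second below written, so the part must be a major second above concert.
F3 → G3
G#3 → A#3
Bb3 → C4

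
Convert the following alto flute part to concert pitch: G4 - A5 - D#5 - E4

The alto flute sounds a perfect fourth below written, so transpose each written note down a perfect fourth.
G4 gives D4
A5 gives E5
D#5 gives A#4
E4 gives B3

D4 E5 A#4 B3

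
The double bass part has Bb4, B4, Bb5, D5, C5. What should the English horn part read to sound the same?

F4 F#4 F5 A4 G4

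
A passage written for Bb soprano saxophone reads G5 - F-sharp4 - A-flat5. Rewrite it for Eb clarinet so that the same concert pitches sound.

First find concert pitch: the Bb soprano saxophone sounds a major second below written, so G5 F-sharp4 A-flat5 sounds F5 E4 Gb5.
Then write for Eb clarinet: it sounds a minor third above written, so the part must be a minor third below concert.
F5 → D5
E4 → C#4
Gb5 → Eb5

D5 C#4 Eb5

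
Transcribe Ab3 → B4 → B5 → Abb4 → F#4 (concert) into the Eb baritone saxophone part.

F5 G#6 G#7 Fb6 D#6

The Eb baritone saxophone sounds a major thirteenth below written, so the written part must be a major thirteenth above concert — transpose each note up.
Ab3 -> F5
B4 -> G#6
B5 -> G#7
Abb4 -> Fb6
F#4 -> D#6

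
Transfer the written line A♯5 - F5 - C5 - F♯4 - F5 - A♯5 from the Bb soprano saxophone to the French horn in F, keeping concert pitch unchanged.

D#6 Bb5 F5 B4 Bb5 D#6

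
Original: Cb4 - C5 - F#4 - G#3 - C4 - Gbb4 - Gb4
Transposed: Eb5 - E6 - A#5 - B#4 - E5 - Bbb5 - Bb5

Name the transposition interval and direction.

From Cb4 to Eb5 is 10 letter names — a tenth of some quality.
Cb4 to Eb5 is 16 semitones, which makes it a major tenth; the second version is higher, so the direction is up.
Checking another pair — Gb4 → Bb5 — gives the same interval.

up a major tenth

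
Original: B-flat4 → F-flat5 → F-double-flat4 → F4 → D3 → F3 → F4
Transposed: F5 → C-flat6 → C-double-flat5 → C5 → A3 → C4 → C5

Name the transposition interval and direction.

up a perfect fifth

From Bb4 to F5 is 5 letter names — a fifth of some quality.
Bb4 to F5 is 7 semitones, which makes it a perfect fifth; the second version is higher, so the direction is up.
Checking another pair — F4 → C5 — gives the same interval.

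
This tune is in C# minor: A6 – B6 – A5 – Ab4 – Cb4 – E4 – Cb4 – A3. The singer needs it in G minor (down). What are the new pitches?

C# minor to G minor down is an augmented fourth, so every note moves down by that interval.
A6 -> Eb6
B6 -> F6
A5 -> Eb5
Ab4 -> Ebb4
Cb4 -> Gbb3
E4 -> Bb3
Cb4 -> Gbb3
A3 -> Eb3

Eb6 F6 Eb5 Ebb4 Gbb3 Bb3 Gbb3 Eb3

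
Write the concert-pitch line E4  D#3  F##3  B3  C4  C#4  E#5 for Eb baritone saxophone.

C#6 B#4 D##5 G#5 A5 A#5 C##7

The Eb baritone saxophone sounds a major thirteenth below written, so the written part must be a major thirteenth above concert — transpose each note up.
E4 → C#6
D#3 → B#4
F##3 → D##5
B3 → G#5
C4 → A5
C#4 → A#5
E#5 → C##7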